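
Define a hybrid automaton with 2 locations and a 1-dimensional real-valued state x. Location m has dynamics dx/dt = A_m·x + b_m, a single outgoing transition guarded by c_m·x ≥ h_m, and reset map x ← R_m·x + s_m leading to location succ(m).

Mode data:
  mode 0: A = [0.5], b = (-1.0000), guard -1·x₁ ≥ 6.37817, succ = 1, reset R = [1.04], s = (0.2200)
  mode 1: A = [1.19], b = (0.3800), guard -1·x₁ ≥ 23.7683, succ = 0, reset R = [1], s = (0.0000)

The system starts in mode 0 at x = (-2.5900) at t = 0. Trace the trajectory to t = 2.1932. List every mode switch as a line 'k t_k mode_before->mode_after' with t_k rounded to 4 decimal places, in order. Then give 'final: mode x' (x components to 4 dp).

Mode 0: guard c·x = 6.3782 hit at Δt = 1.2035 (t = 1.2035), x⁻ = (-6.3782) → reset → x⁺ = (-6.4133), jump to mode 1
Mode 1: flow for 0.9897 to horizon, guard not reached → x = (-20.1067)

1 1.2035 0->1
final: 1 -20.1067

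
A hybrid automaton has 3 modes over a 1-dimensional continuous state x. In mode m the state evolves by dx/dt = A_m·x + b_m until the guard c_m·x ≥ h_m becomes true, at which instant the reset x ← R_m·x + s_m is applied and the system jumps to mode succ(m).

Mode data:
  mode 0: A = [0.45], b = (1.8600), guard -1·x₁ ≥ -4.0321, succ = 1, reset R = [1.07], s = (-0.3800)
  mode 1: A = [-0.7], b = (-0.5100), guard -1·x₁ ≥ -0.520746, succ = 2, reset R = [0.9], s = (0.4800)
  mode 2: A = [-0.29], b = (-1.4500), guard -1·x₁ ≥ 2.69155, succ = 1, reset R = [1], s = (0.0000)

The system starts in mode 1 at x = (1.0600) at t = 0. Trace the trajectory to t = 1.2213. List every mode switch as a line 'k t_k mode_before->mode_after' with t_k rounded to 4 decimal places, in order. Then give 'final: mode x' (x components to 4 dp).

1 0.5126 1->2
final: 2 -0.1565

Mode 1: guard c·x = -0.5207 hit at Δt = 0.5126 (t = 0.5126), x⁻ = (0.5207) → reset → x⁺ = (0.9487), jump to mode 2
Mode 2: flow for 0.7087 to horizon, guard not reached → x = (-0.1565)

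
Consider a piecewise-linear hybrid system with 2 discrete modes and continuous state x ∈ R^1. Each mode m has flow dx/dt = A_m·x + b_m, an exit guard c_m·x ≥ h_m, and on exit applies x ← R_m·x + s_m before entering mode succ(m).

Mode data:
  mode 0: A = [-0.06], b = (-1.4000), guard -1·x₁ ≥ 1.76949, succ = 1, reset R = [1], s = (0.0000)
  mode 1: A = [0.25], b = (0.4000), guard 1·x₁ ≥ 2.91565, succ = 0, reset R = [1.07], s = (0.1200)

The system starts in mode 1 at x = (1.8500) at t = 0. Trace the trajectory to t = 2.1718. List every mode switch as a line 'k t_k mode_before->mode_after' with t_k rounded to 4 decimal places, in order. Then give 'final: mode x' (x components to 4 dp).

Mode 1: guard c·x = 2.9156 hit at Δt = 1.0767 (t = 1.0767), x⁻ = (2.9156) → reset → x⁺ = (3.2397), jump to mode 0
Mode 0: flow for 1.0951 to horizon, guard not reached → x = (1.5499)

1 1.0767 1->0
final: 0 1.5499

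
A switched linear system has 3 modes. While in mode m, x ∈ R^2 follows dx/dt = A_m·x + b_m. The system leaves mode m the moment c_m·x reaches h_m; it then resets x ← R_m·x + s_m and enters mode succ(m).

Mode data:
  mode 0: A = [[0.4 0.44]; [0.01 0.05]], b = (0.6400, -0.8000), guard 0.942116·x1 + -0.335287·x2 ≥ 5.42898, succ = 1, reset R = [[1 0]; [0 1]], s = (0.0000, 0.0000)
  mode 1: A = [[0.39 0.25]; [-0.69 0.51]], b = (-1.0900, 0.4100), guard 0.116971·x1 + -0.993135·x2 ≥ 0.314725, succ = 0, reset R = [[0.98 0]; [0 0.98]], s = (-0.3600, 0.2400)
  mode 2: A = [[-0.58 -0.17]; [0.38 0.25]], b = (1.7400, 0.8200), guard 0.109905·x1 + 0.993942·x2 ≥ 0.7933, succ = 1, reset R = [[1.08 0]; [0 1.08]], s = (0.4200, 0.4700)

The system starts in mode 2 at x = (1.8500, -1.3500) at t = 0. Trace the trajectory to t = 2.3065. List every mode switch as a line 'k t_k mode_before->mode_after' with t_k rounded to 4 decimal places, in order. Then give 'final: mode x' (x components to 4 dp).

1 1.2096 2->1
2 1.8489 1->0
final: 0 3.8063 -0.0371

Mode 2: guard c·x = 0.7933 hit at Δt = 1.2096 (t = 1.2096), x⁻ = (2.4853, 0.5233) → reset → x⁺ = (3.1041, 1.0352), jump to mode 1
Mode 1: guard c·x = 0.3147 hit at Δt = 0.6393 (t = 1.8489), x⁻ = (3.3019, 0.0720) → reset → x⁺ = (2.8758, 0.3106), jump to mode 0
Mode 0: flow for 0.4576 to horizon, guard not reached → x = (3.8063, -0.0371)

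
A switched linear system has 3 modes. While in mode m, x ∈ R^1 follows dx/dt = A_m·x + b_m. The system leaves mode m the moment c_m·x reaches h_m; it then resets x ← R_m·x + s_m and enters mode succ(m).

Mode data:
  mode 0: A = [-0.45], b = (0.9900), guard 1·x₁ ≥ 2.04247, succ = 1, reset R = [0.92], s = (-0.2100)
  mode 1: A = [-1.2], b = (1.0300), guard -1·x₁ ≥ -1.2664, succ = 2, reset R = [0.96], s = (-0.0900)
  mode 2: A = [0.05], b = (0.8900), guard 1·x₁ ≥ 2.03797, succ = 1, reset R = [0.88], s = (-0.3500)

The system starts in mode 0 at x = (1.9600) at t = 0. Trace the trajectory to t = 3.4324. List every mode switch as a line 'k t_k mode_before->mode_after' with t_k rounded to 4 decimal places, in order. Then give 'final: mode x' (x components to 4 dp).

1 0.9356 0->1
2 1.5077 1->2
3 2.4492 2->1
4 2.7495 1->2
final: 2 1.7832

Mode 0: guard c·x = 2.0425 hit at Δt = 0.9356 (t = 0.9356), x⁻ = (2.0425) → reset → x⁺ = (1.6691), jump to mode 1
Mode 1: guard c·x = -1.2664 hit at Δt = 0.5721 (t = 1.5077), x⁻ = (1.2664) → reset → x⁺ = (1.1257), jump to mode 2
Mode 2: guard c·x = 2.0380 hit at Δt = 0.9415 (t = 2.4492), x⁻ = (2.0380) → reset → x⁺ = (1.4434), jump to mode 1
Mode 1: guard c·x = -1.2664 hit at Δt = 0.3003 (t = 2.7495), x⁻ = (1.2664) → reset → x⁺ = (1.1257), jump to mode 2
Mode 2: flow for 0.6829 to horizon, guard not reached → x = (1.7832)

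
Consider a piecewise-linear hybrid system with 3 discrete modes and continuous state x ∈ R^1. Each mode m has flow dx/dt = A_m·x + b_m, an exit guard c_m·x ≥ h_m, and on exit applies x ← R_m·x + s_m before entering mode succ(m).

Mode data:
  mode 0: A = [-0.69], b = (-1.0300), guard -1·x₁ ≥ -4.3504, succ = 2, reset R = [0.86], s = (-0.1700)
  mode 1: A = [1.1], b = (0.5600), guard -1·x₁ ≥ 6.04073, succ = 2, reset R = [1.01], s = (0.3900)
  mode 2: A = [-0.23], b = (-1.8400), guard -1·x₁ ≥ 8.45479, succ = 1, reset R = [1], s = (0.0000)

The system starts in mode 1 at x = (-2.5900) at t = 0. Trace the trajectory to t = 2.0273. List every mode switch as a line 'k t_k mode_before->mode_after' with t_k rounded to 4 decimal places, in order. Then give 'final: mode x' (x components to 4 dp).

Mode 1: guard c·x = 6.0407 hit at Δt = 0.8888 (t = 0.8888), x⁻ = (-6.0407) → reset → x⁺ = (-5.7111), jump to mode 2
Mode 2: flow for 1.1385 to horizon, guard not reached → x = (-6.2384)

1 0.8888 1->2
final: 2 -6.2384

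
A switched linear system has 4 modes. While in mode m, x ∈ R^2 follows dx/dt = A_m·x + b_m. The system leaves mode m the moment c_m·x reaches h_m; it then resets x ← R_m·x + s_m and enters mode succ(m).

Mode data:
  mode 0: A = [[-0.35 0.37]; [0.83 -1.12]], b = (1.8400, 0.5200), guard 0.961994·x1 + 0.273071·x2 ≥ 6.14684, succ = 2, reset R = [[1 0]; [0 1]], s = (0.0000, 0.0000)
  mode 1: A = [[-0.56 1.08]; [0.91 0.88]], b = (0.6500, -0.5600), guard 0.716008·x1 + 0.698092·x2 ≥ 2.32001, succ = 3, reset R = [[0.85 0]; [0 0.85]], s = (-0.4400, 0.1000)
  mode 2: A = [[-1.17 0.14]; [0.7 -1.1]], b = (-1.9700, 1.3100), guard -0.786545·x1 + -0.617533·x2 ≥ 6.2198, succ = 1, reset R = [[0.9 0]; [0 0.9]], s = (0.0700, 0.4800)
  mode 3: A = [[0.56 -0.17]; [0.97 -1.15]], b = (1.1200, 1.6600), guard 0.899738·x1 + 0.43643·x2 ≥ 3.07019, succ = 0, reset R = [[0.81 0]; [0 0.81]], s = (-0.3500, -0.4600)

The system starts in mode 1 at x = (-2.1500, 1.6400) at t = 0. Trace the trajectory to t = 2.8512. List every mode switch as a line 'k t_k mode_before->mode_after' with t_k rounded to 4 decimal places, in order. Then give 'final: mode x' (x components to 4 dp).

Mode 1: guard c·x = 2.3200 hit at Δt = 1.2487 (t = 1.2487), x⁻ = (1.0828, 2.2128) → reset → x⁺ = (0.4804, 1.9809), jump to mode 3
Mode 3: guard c·x = 3.0702 hit at Δt = 1.1799 (t = 2.4286), x⁻ = (2.2052, 2.4887) → reset → x⁺ = (1.4362, 1.5558), jump to mode 0
Mode 0: flow for 0.4226 to horizon, guard not reached → x = (2.1930, 1.6618)

1 1.2487 1->3
2 2.4286 3->0
final: 0 2.1930 1.6618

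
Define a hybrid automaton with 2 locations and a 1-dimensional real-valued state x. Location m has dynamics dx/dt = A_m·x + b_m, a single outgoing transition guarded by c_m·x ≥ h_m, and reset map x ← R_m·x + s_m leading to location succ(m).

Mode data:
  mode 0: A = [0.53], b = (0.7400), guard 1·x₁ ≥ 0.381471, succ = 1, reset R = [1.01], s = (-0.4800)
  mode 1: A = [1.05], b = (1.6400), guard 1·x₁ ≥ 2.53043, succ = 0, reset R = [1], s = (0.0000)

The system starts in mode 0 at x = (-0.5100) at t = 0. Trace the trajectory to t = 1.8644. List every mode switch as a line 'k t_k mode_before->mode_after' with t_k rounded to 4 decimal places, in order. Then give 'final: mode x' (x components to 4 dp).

Mode 0: guard c·x = 0.3815 hit at Δt = 1.3134 (t = 1.3134), x⁻ = (0.3815) → reset → x⁺ = (-0.0947), jump to mode 1
Mode 1: flow for 0.5510 to horizon, guard not reached → x = (1.0548)

1 1.3134 0->1
final: 1 1.0548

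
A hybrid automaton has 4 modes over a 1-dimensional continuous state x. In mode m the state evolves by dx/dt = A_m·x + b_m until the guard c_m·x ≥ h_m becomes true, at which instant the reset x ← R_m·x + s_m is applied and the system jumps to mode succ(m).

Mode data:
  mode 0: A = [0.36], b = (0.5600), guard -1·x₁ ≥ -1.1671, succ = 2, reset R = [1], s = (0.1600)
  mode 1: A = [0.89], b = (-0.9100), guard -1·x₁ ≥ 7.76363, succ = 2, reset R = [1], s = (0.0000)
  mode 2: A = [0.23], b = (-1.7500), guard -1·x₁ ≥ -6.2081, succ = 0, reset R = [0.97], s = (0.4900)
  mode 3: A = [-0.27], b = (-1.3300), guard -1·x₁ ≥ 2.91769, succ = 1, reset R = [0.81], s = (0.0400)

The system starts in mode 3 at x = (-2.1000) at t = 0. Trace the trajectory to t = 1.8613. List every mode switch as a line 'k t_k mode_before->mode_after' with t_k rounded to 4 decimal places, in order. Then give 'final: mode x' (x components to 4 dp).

1 1.2651 3->1
final: 1 -4.6653

Mode 3: guard c·x = 2.9177 hit at Δt = 1.2651 (t = 1.2651), x⁻ = (-2.9177) → reset → x⁺ = (-2.3233), jump to mode 1
Mode 1: flow for 0.5962 to horizon, guard not reached → x = (-4.6653)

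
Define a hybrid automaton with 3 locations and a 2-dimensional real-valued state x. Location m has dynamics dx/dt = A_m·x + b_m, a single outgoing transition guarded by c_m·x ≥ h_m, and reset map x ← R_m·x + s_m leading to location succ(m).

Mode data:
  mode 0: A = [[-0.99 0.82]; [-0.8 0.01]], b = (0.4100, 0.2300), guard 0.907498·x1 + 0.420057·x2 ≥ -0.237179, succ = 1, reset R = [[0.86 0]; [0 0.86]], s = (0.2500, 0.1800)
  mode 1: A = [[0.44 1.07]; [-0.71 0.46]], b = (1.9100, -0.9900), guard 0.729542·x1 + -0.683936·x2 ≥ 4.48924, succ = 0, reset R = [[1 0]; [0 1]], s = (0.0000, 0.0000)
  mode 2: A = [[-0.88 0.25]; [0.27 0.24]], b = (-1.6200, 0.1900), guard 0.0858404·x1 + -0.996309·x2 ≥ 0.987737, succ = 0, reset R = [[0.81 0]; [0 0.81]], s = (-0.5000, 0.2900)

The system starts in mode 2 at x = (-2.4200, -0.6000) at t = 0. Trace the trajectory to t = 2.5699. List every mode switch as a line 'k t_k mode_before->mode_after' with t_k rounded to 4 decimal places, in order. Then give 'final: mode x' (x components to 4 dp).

1 0.9049 2->0
2 1.8690 0->1
final: 1 1.5918 -0.2235

Mode 2: guard c·x = 0.9877 hit at Δt = 0.9049 (t = 0.9049), x⁻ = (-2.2462, -1.1849) → reset → x⁺ = (-2.3194, -0.6698), jump to mode 0
Mode 0: guard c·x = -0.2372 hit at Δt = 0.9641 (t = 1.8690), x⁻ = (-0.5450, 0.6129) → reset → x⁺ = (-0.2187, 0.7071), jump to mode 1
Mode 1: flow for 0.7009 to horizon, guard not reached → x = (1.5918, -0.2235)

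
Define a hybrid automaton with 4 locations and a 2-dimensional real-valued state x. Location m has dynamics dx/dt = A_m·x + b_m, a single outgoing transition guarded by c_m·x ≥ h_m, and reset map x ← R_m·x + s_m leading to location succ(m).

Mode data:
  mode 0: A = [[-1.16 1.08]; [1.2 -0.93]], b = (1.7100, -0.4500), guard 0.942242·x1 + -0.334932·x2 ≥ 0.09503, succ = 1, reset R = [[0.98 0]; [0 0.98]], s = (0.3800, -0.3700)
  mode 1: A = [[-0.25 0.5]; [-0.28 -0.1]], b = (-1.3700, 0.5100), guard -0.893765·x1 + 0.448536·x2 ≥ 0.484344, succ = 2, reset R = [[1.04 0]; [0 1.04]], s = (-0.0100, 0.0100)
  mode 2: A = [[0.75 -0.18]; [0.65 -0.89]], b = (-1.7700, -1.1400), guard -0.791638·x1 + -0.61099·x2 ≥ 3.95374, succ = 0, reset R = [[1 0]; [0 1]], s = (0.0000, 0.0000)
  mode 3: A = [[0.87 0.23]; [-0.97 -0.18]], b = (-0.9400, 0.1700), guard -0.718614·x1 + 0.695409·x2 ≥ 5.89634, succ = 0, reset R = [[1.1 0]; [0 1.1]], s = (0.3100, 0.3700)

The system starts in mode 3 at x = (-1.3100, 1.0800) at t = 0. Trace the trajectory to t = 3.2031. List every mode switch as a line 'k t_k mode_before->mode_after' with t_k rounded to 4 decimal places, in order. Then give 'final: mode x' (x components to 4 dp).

1 1.1468 3->0
2 2.0551 0->1
3 2.8797 1->2
final: 2 -0.8805 0.2176

Mode 3: guard c·x = 5.8963 hit at Δt = 1.1468 (t = 1.1468), x⁻ = (-4.5026, 3.8261) → reset → x⁺ = (-4.6429, 4.5787), jump to mode 0
Mode 0: guard c·x = 0.0950 hit at Δt = 0.9083 (t = 2.0551), x⁻ = (0.4178, 0.8916) → reset → x⁺ = (0.7894, 0.5038), jump to mode 1
Mode 1: guard c·x = 0.4843 hit at Δt = 0.8246 (t = 2.8797), x⁻ = (-0.1390, 0.8028) → reset → x⁺ = (-0.1546, 0.8449), jump to mode 2
Mode 2: flow for 0.3234 to horizon, guard not reached → x = (-0.8805, 0.2176)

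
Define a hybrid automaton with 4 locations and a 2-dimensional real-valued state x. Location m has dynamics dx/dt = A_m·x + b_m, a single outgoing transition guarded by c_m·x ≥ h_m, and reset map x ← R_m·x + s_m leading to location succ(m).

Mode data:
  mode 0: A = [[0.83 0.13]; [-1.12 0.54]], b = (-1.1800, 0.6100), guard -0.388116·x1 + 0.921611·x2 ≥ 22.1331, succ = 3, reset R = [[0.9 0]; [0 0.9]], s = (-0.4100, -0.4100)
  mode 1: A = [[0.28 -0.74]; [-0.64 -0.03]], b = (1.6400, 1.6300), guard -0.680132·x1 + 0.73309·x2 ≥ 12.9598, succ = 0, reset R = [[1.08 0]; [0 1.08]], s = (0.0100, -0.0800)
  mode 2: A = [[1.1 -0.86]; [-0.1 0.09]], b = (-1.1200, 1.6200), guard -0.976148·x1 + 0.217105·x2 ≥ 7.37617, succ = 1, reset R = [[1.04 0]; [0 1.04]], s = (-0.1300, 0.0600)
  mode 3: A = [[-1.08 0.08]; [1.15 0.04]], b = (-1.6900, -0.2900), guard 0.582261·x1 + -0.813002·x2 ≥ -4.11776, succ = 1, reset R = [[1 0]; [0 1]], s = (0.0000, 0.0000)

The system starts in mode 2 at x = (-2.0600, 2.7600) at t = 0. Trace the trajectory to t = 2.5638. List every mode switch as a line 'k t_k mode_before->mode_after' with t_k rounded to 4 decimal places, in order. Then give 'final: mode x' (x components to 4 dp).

Mode 2: guard c·x = 7.3762 hit at Δt = 0.5409 (t = 0.5409), x⁻ = (-6.6621, 4.0211) → reset → x⁺ = (-7.0586, 4.2419), jump to mode 1
Mode 1: guard c·x = 12.9598 hit at Δt = 0.5873 (t = 1.1282), x⁻ = (-10.1564, 8.2557) → reset → x⁺ = (-10.9589, 8.8361), jump to mode 0
Mode 0: guard c·x = 22.1331 hit at Δt = 0.4003 (t = 1.5285), x⁻ = (-15.0541, 17.6760) → reset → x⁺ = (-13.9587, 15.4984), jump to mode 3
Mode 3: flow for 1.0353 to horizon, guard not reached → x = (-5.1852, 5.2306)

1 0.5409 2->1
2 1.1282 1->0
3 1.5285 0->3
final: 3 -5.1852 5.2306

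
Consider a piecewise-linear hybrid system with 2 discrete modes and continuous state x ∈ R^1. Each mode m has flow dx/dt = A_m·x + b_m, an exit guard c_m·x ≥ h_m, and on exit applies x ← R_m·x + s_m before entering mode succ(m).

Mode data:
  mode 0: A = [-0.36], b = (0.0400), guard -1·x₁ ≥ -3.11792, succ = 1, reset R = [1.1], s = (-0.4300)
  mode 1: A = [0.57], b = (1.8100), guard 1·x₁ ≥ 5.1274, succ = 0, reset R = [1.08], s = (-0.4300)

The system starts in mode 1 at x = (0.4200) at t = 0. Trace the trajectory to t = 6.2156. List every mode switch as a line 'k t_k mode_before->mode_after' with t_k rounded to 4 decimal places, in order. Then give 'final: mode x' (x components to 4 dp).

Mode 1: guard c·x = 5.1274 hit at Δt = 1.4683 (t = 1.4683), x⁻ = (5.1274) → reset → x⁺ = (5.1076), jump to mode 0
Mode 0: guard c·x = -3.1179 hit at Δt = 1.4107 (t = 2.8790), x⁻ = (3.1179) → reset → x⁺ = (2.9997), jump to mode 1
Mode 1: guard c·x = 5.1274 hit at Δt = 0.5194 (t = 3.3984), x⁻ = (5.1274) → reset → x⁺ = (5.1076), jump to mode 0
Mode 0: guard c·x = -3.1179 hit at Δt = 1.4107 (t = 4.8091), x⁻ = (3.1179) → reset → x⁺ = (2.9997), jump to mode 1
Mode 1: guard c·x = 5.1274 hit at Δt = 0.5194 (t = 5.3285), x⁻ = (5.1274) → reset → x⁺ = (5.1076), jump to mode 0
Mode 0: flow for 0.8871 to horizon, guard not reached → x = (3.7417)

1 1.4683 1->0
2 2.8790 0->1
3 3.3984 1->0
4 4.8091 0->1
5 5.3285 1->0
final: 0 3.7417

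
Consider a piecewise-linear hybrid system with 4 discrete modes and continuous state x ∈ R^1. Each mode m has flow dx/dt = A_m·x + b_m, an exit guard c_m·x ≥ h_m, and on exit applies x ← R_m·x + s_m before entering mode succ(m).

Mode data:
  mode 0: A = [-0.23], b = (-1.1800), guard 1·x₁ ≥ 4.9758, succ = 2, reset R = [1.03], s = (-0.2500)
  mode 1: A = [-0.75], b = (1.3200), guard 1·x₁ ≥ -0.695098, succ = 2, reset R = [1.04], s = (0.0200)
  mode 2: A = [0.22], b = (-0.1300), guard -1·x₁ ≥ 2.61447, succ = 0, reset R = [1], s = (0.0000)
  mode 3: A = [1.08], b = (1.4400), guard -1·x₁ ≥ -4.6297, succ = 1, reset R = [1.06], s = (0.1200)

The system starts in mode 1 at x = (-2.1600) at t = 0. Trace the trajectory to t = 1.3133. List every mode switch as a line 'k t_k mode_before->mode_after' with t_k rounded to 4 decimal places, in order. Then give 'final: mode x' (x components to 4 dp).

Mode 1: guard c·x = -0.6951 hit at Δt = 0.6239 (t = 0.6239), x⁻ = (-0.6951) → reset → x⁺ = (-0.7029), jump to mode 2
Mode 2: flow for 0.6894 to horizon, guard not reached → x = (-0.9148)

1 0.6239 1->2
final: 2 -0.9148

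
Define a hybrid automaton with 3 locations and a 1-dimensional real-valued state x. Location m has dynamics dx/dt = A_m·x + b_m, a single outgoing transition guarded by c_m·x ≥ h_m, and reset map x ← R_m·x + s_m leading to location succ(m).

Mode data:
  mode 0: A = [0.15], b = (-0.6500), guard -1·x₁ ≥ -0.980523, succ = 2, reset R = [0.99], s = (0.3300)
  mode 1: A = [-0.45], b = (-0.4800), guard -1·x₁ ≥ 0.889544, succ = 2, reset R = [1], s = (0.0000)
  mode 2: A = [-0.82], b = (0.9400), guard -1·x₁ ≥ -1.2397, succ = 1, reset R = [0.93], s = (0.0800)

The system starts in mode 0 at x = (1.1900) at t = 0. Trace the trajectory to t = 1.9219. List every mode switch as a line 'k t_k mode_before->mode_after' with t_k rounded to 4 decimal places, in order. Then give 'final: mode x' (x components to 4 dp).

1 0.4301 0->2
2 1.0434 2->1
final: 1 0.4821

Mode 0: guard c·x = -0.9805 hit at Δt = 0.4301 (t = 0.4301), x⁻ = (0.9805) → reset → x⁺ = (1.3007), jump to mode 2
Mode 2: guard c·x = -1.2397 hit at Δt = 0.6133 (t = 1.0434), x⁻ = (1.2397) → reset → x⁺ = (1.2329), jump to mode 1
Mode 1: flow for 0.8785 to horizon, guard not reached → x = (0.4821)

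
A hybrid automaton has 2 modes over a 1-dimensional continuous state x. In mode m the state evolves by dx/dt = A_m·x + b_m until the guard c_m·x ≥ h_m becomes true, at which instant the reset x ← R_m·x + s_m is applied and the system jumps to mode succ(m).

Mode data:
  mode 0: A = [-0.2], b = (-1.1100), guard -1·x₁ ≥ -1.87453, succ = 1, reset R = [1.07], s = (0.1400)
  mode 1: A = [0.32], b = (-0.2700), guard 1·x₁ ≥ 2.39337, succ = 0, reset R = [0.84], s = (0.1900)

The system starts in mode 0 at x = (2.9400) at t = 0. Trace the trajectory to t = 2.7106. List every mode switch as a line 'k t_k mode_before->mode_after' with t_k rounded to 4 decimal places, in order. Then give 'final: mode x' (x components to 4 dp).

1 0.6705 0->1
2 1.2146 1->0
3 1.4294 0->1
4 1.9735 1->0
5 2.1883 0->1
final: 1 2.3826

Mode 0: guard c·x = -1.8745 hit at Δt = 0.6705 (t = 0.6705), x⁻ = (1.8745) → reset → x⁺ = (2.1457), jump to mode 1
Mode 1: guard c·x = 2.3934 hit at Δt = 0.5441 (t = 1.2146), x⁻ = (2.3934) → reset → x⁺ = (2.2004), jump to mode 0
Mode 0: guard c·x = -1.8745 hit at Δt = 0.2148 (t = 1.4294), x⁻ = (1.8745) → reset → x⁺ = (2.1457), jump to mode 1
Mode 1: guard c·x = 2.3934 hit at Δt = 0.5441 (t = 1.9735), x⁻ = (2.3934) → reset → x⁺ = (2.2004), jump to mode 0
Mode 0: guard c·x = -1.8745 hit at Δt = 0.2148 (t = 2.1883), x⁻ = (1.8745) → reset → x⁺ = (2.1457), jump to mode 1
Mode 1: flow for 0.5223 to horizon, guard not reached → x = (2.3826)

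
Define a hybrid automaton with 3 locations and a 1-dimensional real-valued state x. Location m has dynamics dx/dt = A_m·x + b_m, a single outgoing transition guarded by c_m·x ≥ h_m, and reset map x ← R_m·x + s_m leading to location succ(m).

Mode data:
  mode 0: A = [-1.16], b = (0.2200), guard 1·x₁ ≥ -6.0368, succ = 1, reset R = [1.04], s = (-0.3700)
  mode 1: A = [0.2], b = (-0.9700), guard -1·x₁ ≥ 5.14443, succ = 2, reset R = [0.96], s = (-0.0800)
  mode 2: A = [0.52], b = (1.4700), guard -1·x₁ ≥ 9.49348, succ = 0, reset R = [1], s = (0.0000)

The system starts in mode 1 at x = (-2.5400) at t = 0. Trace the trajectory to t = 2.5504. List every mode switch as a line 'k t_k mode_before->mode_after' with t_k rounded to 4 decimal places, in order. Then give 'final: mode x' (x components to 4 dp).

1 1.5095 1->2
final: 2 -6.5927

Mode 1: guard c·x = 5.1444 hit at Δt = 1.5095 (t = 1.5095), x⁻ = (-5.1444) → reset → x⁺ = (-5.0187), jump to mode 2
Mode 2: flow for 1.0409 to horizon, guard not reached → x = (-6.5927)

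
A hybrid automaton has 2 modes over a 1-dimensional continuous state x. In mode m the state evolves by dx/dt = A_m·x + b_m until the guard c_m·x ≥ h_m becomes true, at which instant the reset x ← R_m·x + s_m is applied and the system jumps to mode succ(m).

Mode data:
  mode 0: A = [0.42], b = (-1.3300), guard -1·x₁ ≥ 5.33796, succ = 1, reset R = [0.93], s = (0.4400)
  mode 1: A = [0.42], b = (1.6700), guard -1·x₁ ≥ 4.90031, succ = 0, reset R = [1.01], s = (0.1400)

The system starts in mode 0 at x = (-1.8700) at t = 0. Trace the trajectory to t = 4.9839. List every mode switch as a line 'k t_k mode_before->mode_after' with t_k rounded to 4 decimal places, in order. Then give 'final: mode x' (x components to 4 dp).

1 1.2473 0->1
2 2.4910 1->0
3 2.6438 0->1
4 3.8875 1->0
5 4.0403 0->1
final: 1 -4.7909

Mode 0: guard c·x = 5.3380 hit at Δt = 1.2473 (t = 1.2473), x⁻ = (-5.3380) → reset → x⁺ = (-4.5243), jump to mode 1
Mode 1: guard c·x = 4.9003 hit at Δt = 1.2437 (t = 2.4910), x⁻ = (-4.9003) → reset → x⁺ = (-4.8093), jump to mode 0
Mode 0: guard c·x = 5.3380 hit at Δt = 0.1528 (t = 2.6438), x⁻ = (-5.3380) → reset → x⁺ = (-4.5243), jump to mode 1
Mode 1: guard c·x = 4.9003 hit at Δt = 1.2437 (t = 3.8875), x⁻ = (-4.9003) → reset → x⁺ = (-4.8093), jump to mode 0
Mode 0: guard c·x = 5.3380 hit at Δt = 0.1528 (t = 4.0403), x⁻ = (-5.3380) → reset → x⁺ = (-4.5243), jump to mode 1
Mode 1: flow for 0.9436 to horizon, guard not reached → x = (-4.7909)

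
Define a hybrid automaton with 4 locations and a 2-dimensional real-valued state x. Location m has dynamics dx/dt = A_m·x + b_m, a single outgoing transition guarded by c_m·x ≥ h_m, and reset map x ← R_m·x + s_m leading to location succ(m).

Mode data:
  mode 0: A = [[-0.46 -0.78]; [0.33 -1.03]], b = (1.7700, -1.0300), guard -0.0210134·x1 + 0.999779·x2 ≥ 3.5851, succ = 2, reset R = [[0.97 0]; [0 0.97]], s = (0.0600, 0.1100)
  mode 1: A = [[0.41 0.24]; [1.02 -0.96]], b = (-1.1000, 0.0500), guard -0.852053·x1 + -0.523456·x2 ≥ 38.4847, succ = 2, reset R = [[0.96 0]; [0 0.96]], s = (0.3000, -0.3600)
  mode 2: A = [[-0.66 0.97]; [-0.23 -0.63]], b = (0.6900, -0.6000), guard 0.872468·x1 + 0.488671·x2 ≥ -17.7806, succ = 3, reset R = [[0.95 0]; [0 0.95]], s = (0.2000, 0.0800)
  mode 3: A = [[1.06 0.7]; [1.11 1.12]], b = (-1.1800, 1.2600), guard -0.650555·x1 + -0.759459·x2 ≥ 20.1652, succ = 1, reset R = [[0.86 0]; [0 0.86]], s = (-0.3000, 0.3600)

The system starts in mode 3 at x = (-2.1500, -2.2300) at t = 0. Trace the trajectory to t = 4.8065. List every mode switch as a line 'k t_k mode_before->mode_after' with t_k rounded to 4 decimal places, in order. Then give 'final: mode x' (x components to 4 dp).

1 0.9427 3->1
2 2.4098 1->2
3 3.9356 2->3
4 4.1161 3->1
final: 1 -28.5970 -15.5731

Mode 3: guard c·x = 20.1652 hit at Δt = 0.9427 (t = 0.9427), x⁻ = (-13.9667, -14.5881) → reset → x⁺ = (-12.3114, -12.1858), jump to mode 1
Mode 1: guard c·x = 38.4847 hit at Δt = 1.4671 (t = 2.4098), x⁻ = (-31.9539, -21.5077) → reset → x⁺ = (-30.3757, -21.0074), jump to mode 2
Mode 2: guard c·x = -17.7806 hit at Δt = 1.5258 (t = 3.9356), x⁻ = (-18.6643, -3.0625) → reset → x⁺ = (-17.5311, -2.8294), jump to mode 3
Mode 3: guard c·x = 20.1652 hit at Δt = 0.1805 (t = 4.1161), x⁻ = (-22.1554, -7.5737) → reset → x⁺ = (-19.3536, -6.1534), jump to mode 1
Mode 1: flow for 0.6904 to horizon, guard not reached → x = (-28.5970, -15.5731)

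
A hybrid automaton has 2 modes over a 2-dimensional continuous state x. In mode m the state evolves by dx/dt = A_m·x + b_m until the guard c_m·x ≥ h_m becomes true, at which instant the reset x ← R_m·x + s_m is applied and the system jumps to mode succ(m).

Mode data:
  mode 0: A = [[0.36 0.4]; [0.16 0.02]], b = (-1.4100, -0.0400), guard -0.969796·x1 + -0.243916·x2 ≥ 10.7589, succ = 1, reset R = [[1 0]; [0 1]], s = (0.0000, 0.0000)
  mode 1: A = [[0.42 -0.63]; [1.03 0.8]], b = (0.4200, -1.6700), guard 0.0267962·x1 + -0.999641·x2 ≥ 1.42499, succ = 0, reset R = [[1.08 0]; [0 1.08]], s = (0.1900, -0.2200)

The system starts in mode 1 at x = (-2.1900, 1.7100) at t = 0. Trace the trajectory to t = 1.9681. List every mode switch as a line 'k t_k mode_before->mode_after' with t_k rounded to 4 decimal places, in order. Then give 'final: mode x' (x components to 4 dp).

Mode 1: guard c·x = 1.4250 hit at Δt = 0.7756 (t = 0.7756), x⁻ = (-2.8814, -1.5027) → reset → x⁺ = (-2.9219, -1.8430), jump to mode 0
Mode 0: flow for 1.1925 to horizon, guard not reached → x = (-7.9417, -2.9398)

1 0.7756 1->0
final: 0 -7.9417 -2.9398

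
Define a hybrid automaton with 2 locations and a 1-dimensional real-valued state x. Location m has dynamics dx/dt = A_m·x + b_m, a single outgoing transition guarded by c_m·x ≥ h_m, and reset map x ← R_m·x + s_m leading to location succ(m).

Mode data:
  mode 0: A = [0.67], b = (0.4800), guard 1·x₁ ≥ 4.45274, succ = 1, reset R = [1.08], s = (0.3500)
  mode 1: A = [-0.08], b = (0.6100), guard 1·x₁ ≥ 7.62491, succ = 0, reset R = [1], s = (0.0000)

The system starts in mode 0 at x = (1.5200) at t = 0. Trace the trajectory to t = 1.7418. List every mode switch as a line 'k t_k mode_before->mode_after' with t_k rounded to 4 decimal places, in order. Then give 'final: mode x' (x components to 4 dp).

1 1.2505 0->1
final: 1 5.2540

Mode 0: guard c·x = 4.4527 hit at Δt = 1.2505 (t = 1.2505), x⁻ = (4.4527) → reset → x⁺ = (5.1590), jump to mode 1
Mode 1: flow for 0.4913 to horizon, guard not reached → x = (5.2540)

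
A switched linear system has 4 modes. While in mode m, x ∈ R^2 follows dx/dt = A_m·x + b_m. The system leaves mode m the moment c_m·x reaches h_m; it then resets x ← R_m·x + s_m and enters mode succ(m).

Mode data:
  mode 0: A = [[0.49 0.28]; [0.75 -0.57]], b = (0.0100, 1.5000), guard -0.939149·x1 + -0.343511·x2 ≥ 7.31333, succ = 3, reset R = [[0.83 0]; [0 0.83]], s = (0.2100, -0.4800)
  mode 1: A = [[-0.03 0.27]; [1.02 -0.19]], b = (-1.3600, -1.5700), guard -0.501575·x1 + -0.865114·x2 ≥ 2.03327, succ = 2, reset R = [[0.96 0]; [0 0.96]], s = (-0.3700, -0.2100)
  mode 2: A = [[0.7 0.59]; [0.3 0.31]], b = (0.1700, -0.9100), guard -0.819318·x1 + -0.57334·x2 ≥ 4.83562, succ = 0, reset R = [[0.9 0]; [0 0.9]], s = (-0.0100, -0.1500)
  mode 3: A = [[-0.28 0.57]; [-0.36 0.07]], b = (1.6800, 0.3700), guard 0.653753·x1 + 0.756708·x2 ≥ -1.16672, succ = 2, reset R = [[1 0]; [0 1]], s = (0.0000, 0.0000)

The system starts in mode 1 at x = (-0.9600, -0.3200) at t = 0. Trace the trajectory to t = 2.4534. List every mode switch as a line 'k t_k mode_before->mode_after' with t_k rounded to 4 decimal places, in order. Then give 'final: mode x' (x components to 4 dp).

1 0.4092 1->2
2 1.0159 2->0
3 2.0080 0->3
final: 3 -4.5903 -2.3904

Mode 1: guard c·x = 2.0333 hit at Δt = 0.4092 (t = 0.4092), x⁻ = (-1.5957, -1.4251) → reset → x⁺ = (-1.9019, -1.5781), jump to mode 2
Mode 2: guard c·x = 4.8356 hit at Δt = 0.6067 (t = 1.0159), x⁻ = (-3.7663, -3.0520) → reset → x⁺ = (-3.3997, -2.8968), jump to mode 0
Mode 0: guard c·x = 7.3133 hit at Δt = 0.9921 (t = 2.0080), x⁻ = (-6.5634, -3.3459) → reset → x⁺ = (-5.2376, -3.2571), jump to mode 3
Mode 3: flow for 0.4454 to horizon, guard not reached → x = (-4.5903, -2.3904)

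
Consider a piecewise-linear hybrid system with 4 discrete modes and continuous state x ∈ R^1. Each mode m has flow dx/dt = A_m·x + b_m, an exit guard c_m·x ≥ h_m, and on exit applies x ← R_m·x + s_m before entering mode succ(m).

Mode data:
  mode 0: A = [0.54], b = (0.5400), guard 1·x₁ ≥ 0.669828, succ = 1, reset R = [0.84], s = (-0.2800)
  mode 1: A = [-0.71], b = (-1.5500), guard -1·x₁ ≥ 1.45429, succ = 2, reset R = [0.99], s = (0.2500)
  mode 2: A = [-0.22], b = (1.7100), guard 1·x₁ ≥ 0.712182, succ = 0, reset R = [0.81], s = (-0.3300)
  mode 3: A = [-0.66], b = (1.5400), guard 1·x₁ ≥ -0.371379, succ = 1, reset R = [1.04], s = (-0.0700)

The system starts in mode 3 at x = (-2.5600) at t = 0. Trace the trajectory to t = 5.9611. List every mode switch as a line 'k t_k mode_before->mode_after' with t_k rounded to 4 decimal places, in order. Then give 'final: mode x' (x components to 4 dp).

1 0.8983 3->1
2 2.1133 1->2
3 3.1975 2->0
4 3.7384 0->1
5 5.4551 1->2
final: 2 -0.2455

Mode 3: guard c·x = -0.3714 hit at Δt = 0.8983 (t = 0.8983), x⁻ = (-0.3714) → reset → x⁺ = (-0.4562), jump to mode 1
Mode 1: guard c·x = 1.4543 hit at Δt = 1.2150 (t = 2.1133), x⁻ = (-1.4543) → reset → x⁺ = (-1.1897), jump to mode 2
Mode 2: guard c·x = 0.7122 hit at Δt = 1.0842 (t = 3.1975), x⁻ = (0.7122) → reset → x⁺ = (0.2469), jump to mode 0
Mode 0: guard c·x = 0.6698 hit at Δt = 0.5409 (t = 3.7384), x⁻ = (0.6698) → reset → x⁺ = (0.2827), jump to mode 1
Mode 1: guard c·x = 1.4543 hit at Δt = 1.7167 (t = 5.4551), x⁻ = (-1.4543) → reset → x⁺ = (-1.1897), jump to mode 2
Mode 2: flow for 0.5060 to horizon, guard not reached → x = (-0.2455)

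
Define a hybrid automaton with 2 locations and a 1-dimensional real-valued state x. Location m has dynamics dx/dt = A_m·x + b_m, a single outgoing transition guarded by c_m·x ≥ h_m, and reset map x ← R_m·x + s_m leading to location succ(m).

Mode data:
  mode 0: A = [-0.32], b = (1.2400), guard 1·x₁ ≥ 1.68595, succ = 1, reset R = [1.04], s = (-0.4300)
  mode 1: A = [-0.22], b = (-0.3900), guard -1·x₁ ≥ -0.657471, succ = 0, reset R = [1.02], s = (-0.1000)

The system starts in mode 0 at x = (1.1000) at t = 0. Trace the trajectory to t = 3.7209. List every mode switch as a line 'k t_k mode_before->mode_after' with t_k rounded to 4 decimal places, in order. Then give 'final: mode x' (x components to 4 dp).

1 0.7412 0->1
2 1.8420 1->0
3 3.1288 0->1
final: 1 0.9453

Mode 0: guard c·x = 1.6860 hit at Δt = 0.7412 (t = 0.7412), x⁻ = (1.6860) → reset → x⁺ = (1.3234), jump to mode 1
Mode 1: guard c·x = -0.6575 hit at Δt = 1.1008 (t = 1.8420), x⁻ = (0.6575) → reset → x⁺ = (0.5706), jump to mode 0
Mode 0: guard c·x = 1.6860 hit at Δt = 1.2868 (t = 3.1288), x⁻ = (1.6859) → reset → x⁺ = (1.3234), jump to mode 1
Mode 1: flow for 0.5921 to horizon, guard not reached → x = (0.9453)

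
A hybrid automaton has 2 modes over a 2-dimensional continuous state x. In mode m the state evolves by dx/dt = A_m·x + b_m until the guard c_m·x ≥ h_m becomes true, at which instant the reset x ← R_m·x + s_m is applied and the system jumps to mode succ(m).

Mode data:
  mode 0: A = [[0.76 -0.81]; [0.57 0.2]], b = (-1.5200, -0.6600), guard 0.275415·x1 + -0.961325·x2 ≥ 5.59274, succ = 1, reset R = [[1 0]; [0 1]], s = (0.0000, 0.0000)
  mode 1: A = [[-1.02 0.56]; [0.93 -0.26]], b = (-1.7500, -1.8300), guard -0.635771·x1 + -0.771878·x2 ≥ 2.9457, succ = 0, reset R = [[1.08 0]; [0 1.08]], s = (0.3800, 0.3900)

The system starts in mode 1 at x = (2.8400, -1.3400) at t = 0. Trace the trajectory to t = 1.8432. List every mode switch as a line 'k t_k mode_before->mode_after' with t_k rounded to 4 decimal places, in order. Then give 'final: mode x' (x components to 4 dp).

Mode 1: guard c·x = 2.9457 hit at Δt = 1.3489 (t = 1.3489), x⁻ = (-1.3191, -2.7298) → reset → x⁺ = (-1.0446, -2.5581), jump to mode 0
Mode 0: flow for 0.4943 to horizon, guard not reached → x = (-0.9835, -3.4770)

1 1.3489 1->0
final: 0 -0.9835 -3.4770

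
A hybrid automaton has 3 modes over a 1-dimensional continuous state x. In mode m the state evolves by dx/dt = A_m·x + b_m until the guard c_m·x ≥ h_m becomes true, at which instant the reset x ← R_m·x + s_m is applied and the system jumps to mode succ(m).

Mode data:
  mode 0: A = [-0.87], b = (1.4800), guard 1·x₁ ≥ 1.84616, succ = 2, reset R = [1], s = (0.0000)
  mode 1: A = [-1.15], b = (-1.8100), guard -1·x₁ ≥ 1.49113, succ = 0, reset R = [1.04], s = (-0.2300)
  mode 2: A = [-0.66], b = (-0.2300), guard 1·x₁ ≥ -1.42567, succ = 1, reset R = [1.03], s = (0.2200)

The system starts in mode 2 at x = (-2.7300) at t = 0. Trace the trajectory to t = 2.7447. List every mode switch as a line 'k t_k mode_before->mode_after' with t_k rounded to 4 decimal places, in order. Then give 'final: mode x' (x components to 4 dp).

1 1.2021 2->1
2 2.3926 1->0
final: 0 -0.8620

Mode 2: guard c·x = -1.4257 hit at Δt = 1.2021 (t = 1.2021), x⁻ = (-1.4257) → reset → x⁺ = (-1.2484), jump to mode 1
Mode 1: guard c·x = 1.4911 hit at Δt = 1.1905 (t = 2.3926), x⁻ = (-1.4911) → reset → x⁺ = (-1.7808), jump to mode 0
Mode 0: flow for 0.3521 to horizon, guard not reached → x = (-0.8620)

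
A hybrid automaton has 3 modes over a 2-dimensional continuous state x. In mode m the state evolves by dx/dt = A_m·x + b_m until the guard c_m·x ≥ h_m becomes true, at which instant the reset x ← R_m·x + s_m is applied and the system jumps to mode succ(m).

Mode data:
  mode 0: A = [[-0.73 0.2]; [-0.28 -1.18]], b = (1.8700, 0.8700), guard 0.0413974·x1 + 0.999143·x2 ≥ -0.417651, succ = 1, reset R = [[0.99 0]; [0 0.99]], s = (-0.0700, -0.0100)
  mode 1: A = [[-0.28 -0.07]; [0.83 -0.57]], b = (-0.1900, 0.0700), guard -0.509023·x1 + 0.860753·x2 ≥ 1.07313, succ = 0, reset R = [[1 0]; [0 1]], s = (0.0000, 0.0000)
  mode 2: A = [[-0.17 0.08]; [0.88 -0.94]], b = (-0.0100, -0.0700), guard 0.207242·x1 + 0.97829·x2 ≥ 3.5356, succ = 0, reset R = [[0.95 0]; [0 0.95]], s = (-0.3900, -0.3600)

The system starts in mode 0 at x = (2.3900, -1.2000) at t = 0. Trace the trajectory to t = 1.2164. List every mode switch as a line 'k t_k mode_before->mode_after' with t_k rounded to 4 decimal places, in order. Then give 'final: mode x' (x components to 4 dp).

Mode 0: guard c·x = -0.4177 hit at Δt = 0.5833 (t = 0.5833), x⁻ = (2.3739, -0.5164) → reset → x⁺ = (2.2802, -0.5212), jump to mode 1
Mode 1: flow for 0.6331 to horizon, guard not reached → x = (1.7958, 0.5651)

1 0.5833 0->1
final: 1 1.7958 0.5651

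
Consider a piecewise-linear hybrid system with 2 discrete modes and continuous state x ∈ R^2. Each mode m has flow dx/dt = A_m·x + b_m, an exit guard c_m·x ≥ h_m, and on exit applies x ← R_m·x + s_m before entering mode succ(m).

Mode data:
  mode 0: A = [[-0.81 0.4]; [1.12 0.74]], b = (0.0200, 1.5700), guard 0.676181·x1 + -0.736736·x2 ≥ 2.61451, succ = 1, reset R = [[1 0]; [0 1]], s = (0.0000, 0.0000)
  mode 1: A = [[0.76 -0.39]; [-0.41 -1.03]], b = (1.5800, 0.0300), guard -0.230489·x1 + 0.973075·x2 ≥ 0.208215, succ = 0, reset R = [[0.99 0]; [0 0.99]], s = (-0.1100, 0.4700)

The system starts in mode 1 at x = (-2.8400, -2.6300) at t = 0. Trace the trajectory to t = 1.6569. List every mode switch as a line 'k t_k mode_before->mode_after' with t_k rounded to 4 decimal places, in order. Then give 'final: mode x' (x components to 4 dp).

Mode 1: guard c·x = 0.2082 hit at Δt = 0.8360 (t = 0.8360), x⁻ = (-2.8309, -0.4566) → reset → x⁺ = (-2.9126, 0.0180), jump to mode 0
Mode 0: flow for 0.8209 to horizon, guard not reached → x = (-1.6309, -1.0244)

1 0.8360 1->0
final: 0 -1.6309 -1.0244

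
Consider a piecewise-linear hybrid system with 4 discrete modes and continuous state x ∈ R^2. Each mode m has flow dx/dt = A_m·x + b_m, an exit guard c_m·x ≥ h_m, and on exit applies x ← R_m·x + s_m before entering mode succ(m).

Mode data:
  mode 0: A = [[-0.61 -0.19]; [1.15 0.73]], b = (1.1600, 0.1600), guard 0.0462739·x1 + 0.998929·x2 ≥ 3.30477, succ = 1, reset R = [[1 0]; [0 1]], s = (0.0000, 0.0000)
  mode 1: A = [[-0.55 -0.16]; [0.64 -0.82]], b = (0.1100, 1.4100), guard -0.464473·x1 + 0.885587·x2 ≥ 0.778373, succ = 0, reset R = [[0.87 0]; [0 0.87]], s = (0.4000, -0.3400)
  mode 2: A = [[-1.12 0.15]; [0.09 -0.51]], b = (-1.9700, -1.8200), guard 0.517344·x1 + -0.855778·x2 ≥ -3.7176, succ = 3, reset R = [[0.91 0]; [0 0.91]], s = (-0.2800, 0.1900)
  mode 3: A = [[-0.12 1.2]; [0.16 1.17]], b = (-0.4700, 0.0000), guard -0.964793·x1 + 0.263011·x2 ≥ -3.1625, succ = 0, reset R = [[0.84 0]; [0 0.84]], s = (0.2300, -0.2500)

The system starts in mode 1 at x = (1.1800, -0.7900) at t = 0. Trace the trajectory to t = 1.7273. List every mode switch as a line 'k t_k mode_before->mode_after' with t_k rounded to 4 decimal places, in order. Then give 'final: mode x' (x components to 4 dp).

1 1.2080 1->0
final: 0 1.0990 1.8928

Mode 1: guard c·x = 0.7784 hit at Δt = 1.2080 (t = 1.2080), x⁻ = (0.6317, 1.2102) → reset → x⁺ = (0.9496, 0.7129), jump to mode 0
Mode 0: flow for 0.5193 to horizon, guard not reached → x = (1.0990, 1.8928)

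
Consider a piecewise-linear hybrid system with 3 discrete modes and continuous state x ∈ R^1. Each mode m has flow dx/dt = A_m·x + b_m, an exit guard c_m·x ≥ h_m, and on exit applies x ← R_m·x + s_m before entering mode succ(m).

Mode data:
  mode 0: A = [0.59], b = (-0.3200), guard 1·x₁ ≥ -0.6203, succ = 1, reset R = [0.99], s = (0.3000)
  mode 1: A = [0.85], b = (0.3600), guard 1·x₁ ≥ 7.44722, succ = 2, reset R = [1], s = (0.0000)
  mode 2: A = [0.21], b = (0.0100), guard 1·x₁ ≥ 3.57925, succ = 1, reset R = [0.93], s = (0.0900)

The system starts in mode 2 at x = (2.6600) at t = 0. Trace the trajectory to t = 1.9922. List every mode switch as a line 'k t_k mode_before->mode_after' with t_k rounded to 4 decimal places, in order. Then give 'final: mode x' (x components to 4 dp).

Mode 2: guard c·x = 3.5793 hit at Δt = 1.3919 (t = 1.3919), x⁻ = (3.5793) → reset → x⁺ = (3.4187), jump to mode 1
Mode 1: flow for 0.6003 to horizon, guard not reached → x = (5.9765)

1 1.3919 2->1
final: 1 5.9765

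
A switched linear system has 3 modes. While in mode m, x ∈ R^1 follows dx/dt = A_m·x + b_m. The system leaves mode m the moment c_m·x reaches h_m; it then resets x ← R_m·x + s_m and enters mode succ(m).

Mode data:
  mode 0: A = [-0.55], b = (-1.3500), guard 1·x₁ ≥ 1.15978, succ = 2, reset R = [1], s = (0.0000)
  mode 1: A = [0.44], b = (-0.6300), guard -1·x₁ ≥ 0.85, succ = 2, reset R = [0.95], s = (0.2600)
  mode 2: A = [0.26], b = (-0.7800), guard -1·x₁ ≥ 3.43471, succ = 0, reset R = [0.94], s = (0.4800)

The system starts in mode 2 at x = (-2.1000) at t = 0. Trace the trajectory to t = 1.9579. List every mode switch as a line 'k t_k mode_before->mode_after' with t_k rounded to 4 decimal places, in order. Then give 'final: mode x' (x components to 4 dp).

Mode 2: guard c·x = 3.4347 hit at Δt = 0.8941 (t = 0.8941), x⁻ = (-3.4347) → reset → x⁺ = (-2.7486), jump to mode 0
Mode 0: flow for 1.0638 to horizon, guard not reached → x = (-2.6184)

1 0.8941 2->0
final: 0 -2.6184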